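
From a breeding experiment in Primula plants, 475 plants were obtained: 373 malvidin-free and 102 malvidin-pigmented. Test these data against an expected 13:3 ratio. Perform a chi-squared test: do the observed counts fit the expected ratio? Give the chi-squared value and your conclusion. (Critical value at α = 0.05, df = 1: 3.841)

2.313; consistent

Under the 13:3 hypothesis (Σ ratio = 16, N = 475):
  malvidin-free: 475 × 13/16 = 385.9375
  malvidin-pigmented: 475 × 3/16 = 89.0625
χ² = Σ (O − E)² / E
  malvidin-free: (373 − 385.9375)² / 385.9375 = 0.4337
  malvidin-pigmented: (102 − 89.0625)² / 89.0625 = 1.8793
χ² = 0.4337 + 1.8793 = 2.313
Degrees of freedom = 2 − 1 = 1; critical value at α = 0.05 is 3.841.
Since 2.313 < 3.841, we fail to reject the null hypothesis — the data are consistent with the 13:3 ratio.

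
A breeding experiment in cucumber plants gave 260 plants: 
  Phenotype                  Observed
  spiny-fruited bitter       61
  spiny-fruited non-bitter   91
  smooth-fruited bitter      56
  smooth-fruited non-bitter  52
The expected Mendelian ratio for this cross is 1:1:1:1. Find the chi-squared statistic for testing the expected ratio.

Total ratio parts = 4. Expected numbers out of 260:
  spiny-fruited bitter: 260 × 1/4 = 65
  spiny-fruited non-bitter: 260 × 1/4 = 65
  smooth-fruited bitter: 260 × 1/4 = 65
  smooth-fruited non-bitter: 260 × 1/4 = 65
χ² = Σ (O − E)² / E
  spiny-fruited bitter: (61 − 65)² / 65 = 0.2462
  spiny-fruited non-bitter: (91 − 65)² / 65 = 10.4000
  smooth-fruited bitter: (56 − 65)² / 65 = 1.2462
  smooth-fruited non-bitter: (52 − 65)² / 65 = 2.6000
χ² = 0.2462 + 10.4000 + 1.2462 + 2.6000 = 14.4924 ≈ 14.492

14.492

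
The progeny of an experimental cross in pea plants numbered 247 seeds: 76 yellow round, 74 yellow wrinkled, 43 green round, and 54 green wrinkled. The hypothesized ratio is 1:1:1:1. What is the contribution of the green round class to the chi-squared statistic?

Total ratio parts = 4. Expected numbers out of 247:
  yellow round: 247 × 1/4 = 61.75
  yellow wrinkled: 247 × 1/4 = 61.75
  green round: 247 × 1/4 = 61.75
  green wrinkled: 247 × 1/4 = 61.75
Contribution of green round: (43 − 61.75)² / 61.75 = 5.6933

5.693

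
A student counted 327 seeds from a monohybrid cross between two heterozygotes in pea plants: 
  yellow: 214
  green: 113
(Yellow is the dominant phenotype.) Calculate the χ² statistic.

For a monohybrid cross between heterozygotes with complete dominance, the expected phenotypic ratio is 3:1.
Total ratio parts = 4. Expected numbers out of 327:
  yellow: 327 × 3/4 = 245.25
  green: 327 × 1/4 = 81.75
χ² = Σ (O − E)² / E
  yellow: (214 − 245.25)² / 245.25 = 3.9819
  green: (113 − 81.75)² / 81.75 = 11.9457
χ² = 3.9819 + 11.9457 = 15.9276 ≈ 15.928

15.928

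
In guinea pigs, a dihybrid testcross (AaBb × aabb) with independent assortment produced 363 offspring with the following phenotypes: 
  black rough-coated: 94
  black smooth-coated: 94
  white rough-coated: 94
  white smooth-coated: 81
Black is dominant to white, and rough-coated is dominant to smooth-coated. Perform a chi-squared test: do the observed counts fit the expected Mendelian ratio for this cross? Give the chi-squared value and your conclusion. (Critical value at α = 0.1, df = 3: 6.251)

A dihybrid testcross with independent assortment gives a 1:1:1:1 ratio.
Under the 1:1:1:1 hypothesis (Σ ratio = 4, N = 363):
  black rough-coated: 363 × 1/4 = 90.75
  black smooth-coated: 363 × 1/4 = 90.75
  white rough-coated: 363 × 1/4 = 90.75
  white smooth-coated: 363 × 1/4 = 90.75
χ² = Σ (O − E)² / E
  black rough-coated: (94 − 90.75)² / 90.75 = 0.1164
  black smooth-coated: (94 − 90.75)² / 90.75 = 0.1164
  white rough-coated: (94 − 90.75)² / 90.75 = 0.1164
  white smooth-coated: (81 − 90.75)² / 90.75 = 1.0475
χ² = 0.1164 + 0.1164 + 0.1164 + 1.0475 = 1.3967 ≈ 1.397
Degrees of freedom = 4 − 1 = 3; critical value at α = 0.1 is 6.251.
Since 1.397 < 6.251, we fail to reject the null hypothesis — the data are consistent with the 1:1:1:1 ratio.

1.397; consistent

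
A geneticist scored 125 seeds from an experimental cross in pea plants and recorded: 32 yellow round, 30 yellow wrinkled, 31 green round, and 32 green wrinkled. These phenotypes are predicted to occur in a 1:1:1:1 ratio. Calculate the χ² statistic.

0.088

Expected counts for N = 125 under a 1:1:1:1 ratio (total parts = 4):
  yellow round: 125 × 1/4 = 31.25
  yellow wrinkled: 125 × 1/4 = 31.25
  green round: 125 × 1/4 = 31.25
  green wrinkled: 125 × 1/4 = 31.25
χ² = Σ (O − E)² / E
  yellow round: (32 − 31.25)² / 31.25 = 0.0180
  yellow wrinkled: (30 − 31.25)² / 31.25 = 0.0500
  green round: (31 − 31.25)² / 31.25 = 0.0020
  green wrinkled: (32 − 31.25)² / 31.25 = 0.0180
χ² = 0.0180 + 0.0500 + 0.0020 + 0.0180 = 0.088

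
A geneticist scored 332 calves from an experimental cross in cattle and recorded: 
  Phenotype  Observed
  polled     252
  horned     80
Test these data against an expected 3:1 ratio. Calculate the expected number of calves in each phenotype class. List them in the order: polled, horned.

Under the 3:1 hypothesis (Σ ratio = 4, N = 332):
  polled: 332 × 3/4 = 249
  horned: 332 × 1/4 = 83

249, 83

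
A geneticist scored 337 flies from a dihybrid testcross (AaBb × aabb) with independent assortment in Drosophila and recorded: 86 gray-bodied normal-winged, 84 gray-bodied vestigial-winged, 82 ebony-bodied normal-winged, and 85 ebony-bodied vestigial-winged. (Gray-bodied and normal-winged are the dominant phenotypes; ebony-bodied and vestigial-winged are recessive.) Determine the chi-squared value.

0.104

A dihybrid testcross with independent assortment gives a 1:1:1:1 ratio.
Expected counts for N = 337 under a 1:1:1:1 ratio (total parts = 4):
  gray-bodied normal-winged: 337 × 1/4 = 84.25
  gray-bodied vestigial-winged: 337 × 1/4 = 84.25
  ebony-bodied normal-winged: 337 × 1/4 = 84.25
  ebony-bodied vestigial-winged: 337 × 1/4 = 84.25
χ² = Σ (O − E)² / E
  gray-bodied normal-winged: (86 − 84.25)² / 84.25 = 0.0364
  gray-bodied vestigial-winged: (84 − 84.25)² / 84.25 = 0.0007
  ebony-bodied normal-winged: (82 − 84.25)² / 84.25 = 0.0601
  ebony-bodied vestigial-winged: (85 − 84.25)² / 84.25 = 0.0067
χ² = 0.0364 + 0.0007 + 0.0601 + 0.0067 = 0.1039 ≈ 0.104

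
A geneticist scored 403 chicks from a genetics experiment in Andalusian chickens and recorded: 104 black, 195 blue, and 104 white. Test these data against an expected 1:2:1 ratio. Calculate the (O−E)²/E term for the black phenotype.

0.105

The 1:2:1 ratio has 4 parts, so with N = 403 the expected counts are:
  black: 403 × 1/4 = 100.75
  blue: 403 × 2/4 = 201.5
  white: 403 × 1/4 = 100.75
Contribution of black: (104 − 100.75)² / 100.75 = 0.1048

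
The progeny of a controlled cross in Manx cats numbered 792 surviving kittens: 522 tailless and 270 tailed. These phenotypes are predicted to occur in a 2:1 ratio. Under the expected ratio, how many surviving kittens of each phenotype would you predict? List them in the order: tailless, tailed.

528, 264

Under the 2:1 hypothesis (Σ ratio = 3, N = 792):
  tailless: 792 × 2/3 = 528
  tailed: 792 × 1/3 = 264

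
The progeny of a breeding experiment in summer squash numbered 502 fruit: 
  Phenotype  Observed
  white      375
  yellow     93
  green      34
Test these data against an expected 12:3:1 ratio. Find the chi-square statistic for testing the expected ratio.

0.239

The 12:3:1 ratio has 16 parts, so with N = 502 the expected counts are:
  white: 502 × 12/16 = 376.5
  yellow: 502 × 3/16 = 94.125
  green: 502 × 1/16 = 31.375
χ² = Σ (O − E)² / E
  white: (375 − 376.5)² / 376.5 = 0.0060
  yellow: (93 − 94.125)² / 94.125 = 0.0134
  green: (34 − 31.375)² / 31.375 = 0.2196
χ² = 0.0060 + 0.0134 + 0.2196 = 0.239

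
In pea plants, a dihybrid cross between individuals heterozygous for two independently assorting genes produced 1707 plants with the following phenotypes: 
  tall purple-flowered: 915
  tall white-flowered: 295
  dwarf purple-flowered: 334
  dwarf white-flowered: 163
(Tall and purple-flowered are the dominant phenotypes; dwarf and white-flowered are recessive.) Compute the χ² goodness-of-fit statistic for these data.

A dihybrid F₂ with independent assortment and complete dominance at both loci gives a 9:3:3:1 phenotypic ratio.
Total ratio parts = 16. Expected numbers out of 1707:
  tall purple-flowered: 1707 × 9/16 = 960.1875
  tall white-flowered: 1707 × 3/16 = 320.0625
  dwarf purple-flowered: 1707 × 3/16 = 320.0625
  dwarf white-flowered: 1707 × 1/16 = 106.6875
χ² = Σ (O − E)² / E
  tall purple-flowered: (915 − 960.1875)² / 960.1875 = 2.1266
  tall white-flowered: (295 − 320.0625)² / 320.0625 = 1.9625
  dwarf purple-flowered: (334 − 320.0625)² / 320.0625 = 0.6069
  dwarf white-flowered: (163 − 106.6875)² / 106.6875 = 29.7232
χ² = 2.1266 + 1.9625 + 0.6069 + 29.7232 = 34.4192 ≈ 34.419

34.419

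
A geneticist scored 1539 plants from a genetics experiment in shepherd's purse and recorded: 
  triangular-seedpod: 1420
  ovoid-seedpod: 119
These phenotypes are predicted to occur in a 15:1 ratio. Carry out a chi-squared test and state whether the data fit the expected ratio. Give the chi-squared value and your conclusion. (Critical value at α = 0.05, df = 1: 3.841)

Expected counts for N = 1539 under a 15:1 ratio (total parts = 16):
  triangular-seedpod: 1539 × 15/16 = 1442.8125
  ovoid-seedpod: 1539 × 1/16 = 96.1875
χ² = Σ (O − E)² / E
  triangular-seedpod: (1420 − 1442.8125)² / 1442.8125 = 0.3607
  ovoid-seedpod: (119 − 96.1875)² / 96.1875 = 5.4104
χ² = 0.3607 + 5.4104 = 5.7711 ≈ 5.771
Degrees of freedom = 2 − 1 = 1; critical value at α = 0.05 is 3.841.
Since 5.771 > 3.841, we reject the null hypothesis — the data do not fit the 15:1 ratio.

5.771; not consistent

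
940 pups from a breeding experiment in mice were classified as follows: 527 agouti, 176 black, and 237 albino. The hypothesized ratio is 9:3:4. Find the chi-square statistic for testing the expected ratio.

0.023

Under the 9:3:4 hypothesis (Σ ratio = 16, N = 940):
  agouti: 940 × 9/16 = 528.75
  black: 940 × 3/16 = 176.25
  albino: 940 × 4/16 = 235
χ² = Σ (O − E)² / E
  agouti: (527 − 528.75)² / 528.75 = 0.0058
  black: (176 − 176.25)² / 176.25 = 0.0004
  albino: (237 − 235)² / 235 = 0.0170
χ² = 0.0058 + 0.0004 + 0.0170 = 0.0232 ≈ 0.023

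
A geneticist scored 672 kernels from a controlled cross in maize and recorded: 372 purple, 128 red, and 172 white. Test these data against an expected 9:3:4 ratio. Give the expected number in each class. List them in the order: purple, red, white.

Expected counts for N = 672 under a 9:3:4 ratio (total parts = 16):
  purple: 672 × 9/16 = 378
  red: 672 × 3/16 = 126
  white: 672 × 4/16 = 168

378, 126, 168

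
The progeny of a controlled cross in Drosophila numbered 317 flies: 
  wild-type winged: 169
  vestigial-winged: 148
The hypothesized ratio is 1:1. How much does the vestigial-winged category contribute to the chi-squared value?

0.696

Under the 1:1 hypothesis (Σ ratio = 2, N = 317):
  wild-type winged: 317 × 1/2 = 158.5
  vestigial-winged: 317 × 1/2 = 158.5
Contribution of vestigial-winged: (148 − 158.5)² / 158.5 = 0.6956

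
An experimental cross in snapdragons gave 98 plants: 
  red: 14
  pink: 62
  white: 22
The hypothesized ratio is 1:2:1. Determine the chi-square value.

Expected counts for N = 98 under a 1:2:1 ratio (total parts = 4):
  red: 98 × 1/4 = 24.5
  pink: 98 × 2/4 = 49
  white: 98 × 1/4 = 24.5
χ² = Σ (O − E)² / E
  red: (14 − 24.5)² / 24.5 = 4.5000
  pink: (62 − 49)² / 49 = 3.4490
  white: (22 − 24.5)² / 24.5 = 0.2551
χ² = 4.5000 + 3.4490 + 0.2551 = 8.2041 ≈ 8.204

8.204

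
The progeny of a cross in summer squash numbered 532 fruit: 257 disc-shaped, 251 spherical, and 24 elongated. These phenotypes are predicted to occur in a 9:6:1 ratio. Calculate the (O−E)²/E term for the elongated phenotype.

2.573

Under the 9:6:1 hypothesis (Σ ratio = 16, N = 532):
  disc-shaped: 532 × 9/16 = 299.25
  spherical: 532 × 6/16 = 199.5
  elongated: 532 × 1/16 = 33.25
Contribution of elongated: (24 − 33.25)² / 33.25 = 2.5733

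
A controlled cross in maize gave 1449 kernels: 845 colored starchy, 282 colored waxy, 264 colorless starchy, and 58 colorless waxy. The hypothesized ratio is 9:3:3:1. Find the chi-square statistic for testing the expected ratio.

13.417

Expected counts for N = 1449 under a 9:3:3:1 ratio (total parts = 16):
  colored starchy: 1449 × 9/16 = 815.0625
  colored waxy: 1449 × 3/16 = 271.6875
  colorless starchy: 1449 × 3/16 = 271.6875
  colorless waxy: 1449 × 1/16 = 90.5625
χ² = Σ (O − E)² / E
  colored starchy: (845 − 815.0625)² / 815.0625 = 1.0996
  colored waxy: (282 − 271.6875)² / 271.6875 = 0.3914
  colorless starchy: (264 − 271.6875)² / 271.6875 = 0.2175
  colorless waxy: (58 − 90.5625)² / 90.5625 = 11.7081
χ² = 1.0996 + 0.3914 + 0.2175 + 11.7081 = 13.4166 ≈ 13.417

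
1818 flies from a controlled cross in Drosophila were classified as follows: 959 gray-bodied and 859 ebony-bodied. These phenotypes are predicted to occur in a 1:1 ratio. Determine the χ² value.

The 1:1 ratio has 2 parts, so with N = 1818 the expected counts are:
  gray-bodied: 1818 × 1/2 = 909
  ebony-bodied: 1818 × 1/2 = 909
χ² = Σ (O − E)² / E
  gray-bodied: (959 − 909)² / 909 = 2.7503
  ebony-bodied: (859 − 909)² / 909 = 2.7503
χ² = 2.7503 + 2.7503 = 5.5006 ≈ 5.501

5.501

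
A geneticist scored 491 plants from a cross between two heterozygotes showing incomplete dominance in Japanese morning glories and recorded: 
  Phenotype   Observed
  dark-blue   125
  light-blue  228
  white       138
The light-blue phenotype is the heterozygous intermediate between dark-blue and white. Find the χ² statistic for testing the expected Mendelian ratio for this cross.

3.183

With incomplete dominance, a heterozygote × heterozygote cross gives a 1:2:1 phenotypic ratio.
Under the 1:2:1 hypothesis (Σ ratio = 4, N = 491):
  dark-blue: 491 × 1/4 = 122.75
  light-blue: 491 × 2/4 = 245.5
  white: 491 × 1/4 = 122.75
χ² = Σ (O − E)² / E
  dark-blue: (125 − 122.75)² / 122.75 = 0.0412
  light-blue: (228 − 245.5)² / 245.5 = 1.2475
  white: (138 − 122.75)² / 122.75 = 1.8946
χ² = 0.0412 + 1.2475 + 1.8946 = 3.1833 ≈ 3.183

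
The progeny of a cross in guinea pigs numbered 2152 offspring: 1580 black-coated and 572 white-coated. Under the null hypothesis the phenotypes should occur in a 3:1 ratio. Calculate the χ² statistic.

Expected counts for N = 2152 under a 3:1 ratio (total parts = 4):
  black-coated: 2152 × 3/4 = 1614
  white-coated: 2152 × 1/4 = 538
χ² = Σ (O − E)² / E
  black-coated: (1580 − 1614)² / 1614 = 0.7162
  white-coated: (572 − 538)² / 538 = 2.1487
χ² = 0.7162 + 2.1487 = 2.8649 ≈ 2.865

2.865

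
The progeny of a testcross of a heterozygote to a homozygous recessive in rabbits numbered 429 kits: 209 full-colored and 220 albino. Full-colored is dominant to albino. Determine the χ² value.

0.282

A testcross of a heterozygote (Aa × aa) gives a 1:1 phenotypic ratio.
The 1:1 ratio has 2 parts, so with N = 429 the expected counts are:
  full-colored: 429 × 1/2 = 214.5
  albino: 429 × 1/2 = 214.5
χ² = Σ (O − E)² / E
  full-colored: (209 − 214.5)² / 214.5 = 0.1410
  albino: (220 − 214.5)² / 214.5 = 0.1410
χ² = 0.1410 + 0.1410 = 0.282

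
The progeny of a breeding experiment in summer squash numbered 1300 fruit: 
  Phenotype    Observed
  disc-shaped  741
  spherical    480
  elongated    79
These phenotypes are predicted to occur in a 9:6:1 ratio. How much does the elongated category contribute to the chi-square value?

The 9:6:1 ratio has 16 parts, so with N = 1300 the expected counts are:
  disc-shaped: 1300 × 9/16 = 731.25
  spherical: 1300 × 6/16 = 487.5
  elongated: 1300 × 1/16 = 81.25
Contribution of elongated: (79 − 81.25)² / 81.25 = 0.0623

0.062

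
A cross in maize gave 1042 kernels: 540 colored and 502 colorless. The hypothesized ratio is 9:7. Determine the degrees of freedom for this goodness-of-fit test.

1

A goodness-of-fit test with 2 phenotype classes has df = 2 − 1 = 1.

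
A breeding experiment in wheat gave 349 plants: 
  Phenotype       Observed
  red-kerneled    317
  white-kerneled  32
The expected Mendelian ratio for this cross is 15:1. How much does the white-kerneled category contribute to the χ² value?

Under the 15:1 hypothesis (Σ ratio = 16, N = 349):
  red-kerneled: 349 × 15/16 = 327.1875
  white-kerneled: 349 × 1/16 = 21.8125
Contribution of white-kerneled: (32 − 21.8125)² / 21.8125 = 4.7581

4.758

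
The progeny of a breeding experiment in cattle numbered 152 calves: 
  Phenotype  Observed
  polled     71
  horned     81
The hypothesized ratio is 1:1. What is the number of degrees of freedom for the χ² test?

1

A goodness-of-fit test with 2 phenotype classes has df = 2 − 1 = 1.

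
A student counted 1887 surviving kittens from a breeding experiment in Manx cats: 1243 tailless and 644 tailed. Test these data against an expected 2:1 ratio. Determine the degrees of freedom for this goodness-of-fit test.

A goodness-of-fit test with 2 phenotype classes has df = 2 − 1 = 1.

1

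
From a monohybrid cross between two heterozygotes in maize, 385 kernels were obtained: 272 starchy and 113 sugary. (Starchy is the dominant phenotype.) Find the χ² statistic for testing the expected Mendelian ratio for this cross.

For a monohybrid cross between heterozygotes with complete dominance, the expected phenotypic ratio is 3:1.
Total ratio parts = 4. Expected numbers out of 385:
  starchy: 385 × 3/4 = 288.75
  sugary: 385 × 1/4 = 96.25
χ² = Σ (O − E)² / E
  starchy: (272 − 288.75)² / 288.75 = 0.9716
  sugary: (113 − 96.25)² / 96.25 = 2.9149
χ² = 0.9716 + 2.9149 = 3.8865 ≈ 3.887

3.887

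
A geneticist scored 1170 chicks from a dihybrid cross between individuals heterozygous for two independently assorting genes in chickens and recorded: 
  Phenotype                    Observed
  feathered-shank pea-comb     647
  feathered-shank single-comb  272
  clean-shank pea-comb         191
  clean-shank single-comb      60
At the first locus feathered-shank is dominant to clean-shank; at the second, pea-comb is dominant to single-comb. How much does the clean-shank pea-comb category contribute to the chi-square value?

3.670

A dihybrid F₂ with independent assortment and complete dominance at both loci gives a 9:3:3:1 phenotypic ratio.
Under the 9:3:3:1 hypothesis (Σ ratio = 16, N = 1170):
  feathered-shank pea-comb: 1170 × 9/16 = 658.125
  feathered-shank single-comb: 1170 × 3/16 = 219.375
  clean-shank pea-comb: 1170 × 3/16 = 219.375
  clean-shank single-comb: 1170 × 1/16 = 73.125
Contribution of clean-shank pea-comb: (191 − 219.375)² / 219.375 = 3.6702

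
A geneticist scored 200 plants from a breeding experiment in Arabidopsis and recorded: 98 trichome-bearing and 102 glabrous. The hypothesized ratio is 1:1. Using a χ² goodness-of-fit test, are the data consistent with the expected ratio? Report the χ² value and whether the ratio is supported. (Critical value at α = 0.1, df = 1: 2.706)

The 1:1 ratio has 2 parts, so with N = 200 the expected counts are:
  trichome-bearing: 200 × 1/2 = 100
  glabrous: 200 × 1/2 = 100
χ² = Σ (O − E)² / E
  trichome-bearing: (98 − 100)² / 100 = 0.0400
  glabrous: (102 − 100)² / 100 = 0.0400
χ² = 0.0400 + 0.0400 = 0.080
Degrees of freedom = 2 − 1 = 1; critical value at α = 0.1 is 2.706.
Since 0.080 < 2.706, we fail to reject the null hypothesis — the data are consistent with the 1:1 ratio.

0.080; consistent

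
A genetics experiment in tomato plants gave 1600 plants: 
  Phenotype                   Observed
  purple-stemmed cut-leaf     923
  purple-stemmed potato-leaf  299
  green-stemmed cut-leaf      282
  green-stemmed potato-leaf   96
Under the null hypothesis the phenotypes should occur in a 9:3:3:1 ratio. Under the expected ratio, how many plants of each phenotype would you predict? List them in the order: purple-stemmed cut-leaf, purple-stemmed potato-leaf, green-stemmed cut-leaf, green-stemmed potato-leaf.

Total ratio parts = 16. Expected numbers out of 1600:
  purple-stemmed cut-leaf: 1600 × 9/16 = 900
  purple-stemmed potato-leaf: 1600 × 3/16 = 300
  green-stemmed cut-leaf: 1600 × 3/16 = 300
  green-stemmed potato-leaf: 1600 × 1/16 = 100

900, 300, 300, 100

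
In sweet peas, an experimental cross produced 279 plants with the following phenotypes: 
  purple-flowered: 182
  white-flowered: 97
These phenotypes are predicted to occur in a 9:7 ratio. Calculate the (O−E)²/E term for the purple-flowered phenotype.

4.002

Under the 9:7 hypothesis (Σ ratio = 16, N = 279):
  purple-flowered: 279 × 9/16 = 156.9375
  white-flowered: 279 × 7/16 = 122.0625
Contribution of purple-flowered: (182 − 156.9375)² / 156.9375 = 4.0024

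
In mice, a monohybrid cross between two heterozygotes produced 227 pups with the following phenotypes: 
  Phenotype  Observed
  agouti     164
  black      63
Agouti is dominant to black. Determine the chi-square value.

0.918

For a monohybrid cross between heterozygotes with complete dominance, the expected phenotypic ratio is 3:1.
Expected counts for N = 227 under a 3:1 ratio (total parts = 4):
  agouti: 227 × 3/4 = 170.25
  black: 227 × 1/4 = 56.75
χ² = Σ (O − E)² / E
  agouti: (164 − 170.25)² / 170.25 = 0.2294
  black: (63 − 56.75)² / 56.75 = 0.6883
χ² = 0.2294 + 0.6883 = 0.9177 ≈ 0.918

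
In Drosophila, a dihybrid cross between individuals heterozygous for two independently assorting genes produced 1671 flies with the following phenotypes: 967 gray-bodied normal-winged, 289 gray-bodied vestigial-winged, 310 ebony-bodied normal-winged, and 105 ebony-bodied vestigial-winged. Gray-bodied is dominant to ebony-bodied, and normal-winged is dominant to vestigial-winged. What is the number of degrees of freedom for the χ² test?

A dihybrid F₂ with independent assortment and complete dominance at both loci gives a 9:3:3:1 phenotypic ratio.
A goodness-of-fit test with 4 phenotype classes has df = 4 − 1 = 3.

3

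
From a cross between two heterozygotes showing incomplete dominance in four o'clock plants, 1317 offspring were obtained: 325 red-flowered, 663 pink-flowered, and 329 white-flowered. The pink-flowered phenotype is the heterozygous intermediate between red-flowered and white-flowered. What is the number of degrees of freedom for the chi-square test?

With incomplete dominance, a heterozygote × heterozygote cross gives a 1:2:1 phenotypic ratio.
A goodness-of-fit test with 3 phenotype classes has df = 3 − 1 = 2.

2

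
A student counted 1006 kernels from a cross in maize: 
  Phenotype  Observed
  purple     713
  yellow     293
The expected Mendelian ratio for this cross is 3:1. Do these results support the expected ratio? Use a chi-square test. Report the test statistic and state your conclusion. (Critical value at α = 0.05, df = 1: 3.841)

9.131; not consistent

Under the 3:1 hypothesis (Σ ratio = 4, N = 1006):
  purple: 1006 × 3/4 = 754.5
  yellow: 1006 × 1/4 = 251.5
χ² = Σ (O − E)² / E
  purple: (713 − 754.5)² / 754.5 = 2.2826
  yellow: (293 − 251.5)² / 251.5 = 6.8479
χ² = 2.2826 + 6.8479 = 9.1305 ≈ 9.131
Degrees of freedom = 2 − 1 = 1; critical value at α = 0.05 is 3.841.
Since 9.131 > 3.841, we reject the null hypothesis — the data do not fit the 3:1 ratio.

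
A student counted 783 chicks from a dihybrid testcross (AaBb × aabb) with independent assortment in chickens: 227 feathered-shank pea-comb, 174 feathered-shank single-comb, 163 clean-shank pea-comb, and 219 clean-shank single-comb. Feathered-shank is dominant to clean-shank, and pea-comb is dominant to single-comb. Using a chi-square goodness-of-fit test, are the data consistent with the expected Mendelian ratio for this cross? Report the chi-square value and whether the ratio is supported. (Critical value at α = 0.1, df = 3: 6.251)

15.646; not consistent

A dihybrid testcross with independent assortment gives a 1:1:1:1 ratio.
Total ratio parts = 4. Expected numbers out of 783:
  feathered-shank pea-comb: 783 × 1/4 = 195.75
  feathered-shank single-comb: 783 × 1/4 = 195.75
  clean-shank pea-comb: 783 × 1/4 = 195.75
  clean-shank single-comb: 783 × 1/4 = 195.75
χ² = Σ (O − E)² / E
  feathered-shank pea-comb: (227 − 195.75)² / 195.75 = 4.9888
  feathered-shank single-comb: (174 − 195.75)² / 195.75 = 2.4167
  clean-shank pea-comb: (163 − 195.75)² / 195.75 = 5.4792
  clean-shank single-comb: (219 − 195.75)² / 195.75 = 2.7615
χ² = 4.9888 + 2.4167 + 5.4792 + 2.7615 = 15.6462 ≈ 15.646
Degrees of freedom = 4 − 1 = 3; critical value at α = 0.1 is 6.251.
Since 15.646 > 6.251, we reject the null hypothesis — the data do not fit the 1:1:1:1 ratio.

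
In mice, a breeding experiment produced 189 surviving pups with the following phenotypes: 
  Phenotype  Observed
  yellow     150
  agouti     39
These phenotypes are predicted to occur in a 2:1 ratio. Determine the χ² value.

Total ratio parts = 3. Expected numbers out of 189:
  yellow: 189 × 2/3 = 126
  agouti: 189 × 1/3 = 63
χ² = Σ (O − E)² / E
  yellow: (150 − 126)² / 126 = 4.5714
  agouti: (39 − 63)² / 63 = 9.1429
χ² = 4.5714 + 9.1429 = 13.7143 ≈ 13.714

13.714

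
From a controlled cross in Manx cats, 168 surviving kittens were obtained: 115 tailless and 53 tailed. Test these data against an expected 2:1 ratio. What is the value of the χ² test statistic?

The 2:1 ratio has 3 parts, so with N = 168 the expected counts are:
  tailless: 168 × 2/3 = 112
  tailed: 168 × 1/3 = 56
χ² = Σ (O − E)² / E
  tailless: (115 − 112)² / 112 = 0.0804
  tailed: (53 − 56)² / 56 = 0.1607
χ² = 0.0804 + 0.1607 = 0.2411 ≈ 0.241

0.241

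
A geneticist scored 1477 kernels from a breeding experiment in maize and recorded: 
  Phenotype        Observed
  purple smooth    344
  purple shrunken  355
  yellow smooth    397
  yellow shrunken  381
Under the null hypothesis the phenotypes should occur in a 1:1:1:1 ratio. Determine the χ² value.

The 1:1:1:1 ratio has 4 parts, so with N = 1477 the expected counts are:
  purple smooth: 1477 × 1/4 = 369.25
  purple shrunken: 1477 × 1/4 = 369.25
  yellow smooth: 1477 × 1/4 = 369.25
  yellow shrunken: 1477 × 1/4 = 369.25
χ² = Σ (O − E)² / E
  purple smooth: (344 − 369.25)² / 369.25 = 1.7266
  purple shrunken: (355 − 369.25)² / 369.25 = 0.5499
  yellow smooth: (397 − 369.25)² / 369.25 = 2.0855
  yellow shrunken: (381 − 369.25)² / 369.25 = 0.3739
χ² = 1.7266 + 0.5499 + 2.0855 + 0.3739 = 4.7359 ≈ 4.736

4.736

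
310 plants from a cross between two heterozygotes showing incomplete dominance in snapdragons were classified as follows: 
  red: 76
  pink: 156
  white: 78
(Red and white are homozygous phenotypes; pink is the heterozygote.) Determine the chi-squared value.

0.039

With incomplete dominance, a heterozygote × heterozygote cross gives a 1:2:1 phenotypic ratio.
Under the 1:2:1 hypothesis (Σ ratio = 4, N = 310):
  red: 310 × 1/4 = 77.5
  pink: 310 × 2/4 = 155
  white: 310 × 1/4 = 77.5
χ² = Σ (O − E)² / E
  red: (76 − 77.5)² / 77.5 = 0.0290
  pink: (156 − 155)² / 155 = 0.0065
  white: (78 − 77.5)² / 77.5 = 0.0032
χ² = 0.0290 + 0.0065 + 0.0032 = 0.0387 ≈ 0.039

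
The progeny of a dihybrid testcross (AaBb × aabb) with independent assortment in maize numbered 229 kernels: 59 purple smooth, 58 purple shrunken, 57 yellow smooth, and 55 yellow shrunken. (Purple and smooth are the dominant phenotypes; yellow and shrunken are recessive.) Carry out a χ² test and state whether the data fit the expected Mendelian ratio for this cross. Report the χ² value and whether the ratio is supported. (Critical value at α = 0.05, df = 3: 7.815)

0.153; consistent

A dihybrid testcross with independent assortment gives a 1:1:1:1 ratio.
Expected counts for N = 229 under a 1:1:1:1 ratio (total parts = 4):
  purple smooth: 229 × 1/4 = 57.25
  purple shrunken: 229 × 1/4 = 57.25
  yellow smooth: 229 × 1/4 = 57.25
  yellow shrunken: 229 × 1/4 = 57.25
χ² = Σ (O − E)² / E
  purple smooth: (59 − 57.25)² / 57.25 = 0.0535
  purple shrunken: (58 − 57.25)² / 57.25 = 0.0098
  yellow smooth: (57 − 57.25)² / 57.25 = 0.0011
  yellow shrunken: (55 − 57.25)² / 57.25 = 0.0884
χ² = 0.0535 + 0.0098 + 0.0011 + 0.0884 = 0.1528 ≈ 0.153
Degrees of freedom = 4 − 1 = 3; critical value at α = 0.05 is 7.815.
Since 0.153 < 7.815, we fail to reject the null hypothesis — the data are consistent with the 1:1:1:1 ratio.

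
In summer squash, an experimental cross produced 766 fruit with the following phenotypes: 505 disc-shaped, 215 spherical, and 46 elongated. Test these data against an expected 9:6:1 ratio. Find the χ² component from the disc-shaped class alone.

Expected counts for N = 766 under a 9:6:1 ratio (total parts = 16):
  disc-shaped: 766 × 9/16 = 430.875
  spherical: 766 × 6/16 = 287.25
  elongated: 766 × 1/16 = 47.875
Contribution of disc-shaped: (505 − 430.875)² / 430.875 = 12.7520

12.752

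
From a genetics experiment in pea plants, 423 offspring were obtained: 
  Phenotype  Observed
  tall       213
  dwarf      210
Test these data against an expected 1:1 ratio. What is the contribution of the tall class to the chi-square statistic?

Total ratio parts = 2. Expected numbers out of 423:
  tall: 423 × 1/2 = 211.5
  dwarf: 423 × 1/2 = 211.5
Contribution of tall: (213 − 211.5)² / 211.5 = 0.0106

0.011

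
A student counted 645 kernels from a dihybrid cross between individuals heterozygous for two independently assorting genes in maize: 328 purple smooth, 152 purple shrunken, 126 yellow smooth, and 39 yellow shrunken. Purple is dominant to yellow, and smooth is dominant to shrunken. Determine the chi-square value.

11.573

A dihybrid F₂ with independent assortment and complete dominance at both loci gives a 9:3:3:1 phenotypic ratio.
The 9:3:3:1 ratio has 16 parts, so with N = 645 the expected counts are:
  purple smooth: 645 × 9/16 = 362.8125
  purple shrunken: 645 × 3/16 = 120.9375
  yellow smooth: 645 × 3/16 = 120.9375
  yellow shrunken: 645 × 1/16 = 40.3125
χ² = Σ (O − E)² / E
  purple smooth: (328 − 362.8125)² / 362.8125 = 3.3403
  purple shrunken: (152 − 120.9375)² / 120.9375 = 7.9783
  yellow smooth: (126 − 120.9375)² / 120.9375 = 0.2119
  yellow shrunken: (39 − 40.3125)² / 40.3125 = 0.0427
χ² = 3.3403 + 7.9783 + 0.2119 + 0.0427 = 11.5732 ≈ 11.573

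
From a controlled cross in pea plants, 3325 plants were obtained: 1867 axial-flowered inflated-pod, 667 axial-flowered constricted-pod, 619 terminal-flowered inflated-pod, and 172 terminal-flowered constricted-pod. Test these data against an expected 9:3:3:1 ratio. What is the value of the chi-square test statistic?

9.253

The 9:3:3:1 ratio has 16 parts, so with N = 3325 the expected counts are:
  axial-flowered inflated-pod: 3325 × 9/16 = 1870.3125
  axial-flowered constricted-pod: 3325 × 3/16 = 623.4375
  terminal-flowered inflated-pod: 3325 × 3/16 = 623.4375
  terminal-flowered constricted-pod: 3325 × 1/16 = 207.8125
χ² = Σ (O − E)² / E
  axial-flowered inflated-pod: (1867 − 1870.3125)² / 1870.3125 = 0.0059
  axial-flowered constricted-pod: (667 − 623.4375)² / 623.4375 = 3.0439
  terminal-flowered inflated-pod: (619 − 623.4375)² / 623.4375 = 0.0316
  terminal-flowered constricted-pod: (172 − 207.8125)² / 207.8125 = 6.1716
χ² = 0.0059 + 3.0439 + 0.0316 + 6.1716 = 9.253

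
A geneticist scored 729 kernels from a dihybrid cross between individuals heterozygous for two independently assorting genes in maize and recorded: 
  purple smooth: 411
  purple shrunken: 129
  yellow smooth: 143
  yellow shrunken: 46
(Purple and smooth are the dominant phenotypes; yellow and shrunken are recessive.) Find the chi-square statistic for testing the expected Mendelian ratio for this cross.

A dihybrid F₂ with independent assortment and complete dominance at both loci gives a 9:3:3:1 phenotypic ratio.
The 9:3:3:1 ratio has 16 parts, so with N = 729 the expected counts are:
  purple smooth: 729 × 9/16 = 410.0625
  purple shrunken: 729 × 3/16 = 136.6875
  yellow smooth: 729 × 3/16 = 136.6875
  yellow shrunken: 729 × 1/16 = 45.5625
χ² = Σ (O − E)² / E
  purple smooth: (411 − 410.0625)² / 410.0625 = 0.0021
  purple shrunken: (129 − 136.6875)² / 136.6875 = 0.4324
  yellow smooth: (143 − 136.6875)² / 136.6875 = 0.2915
  yellow shrunken: (46 − 45.5625)² / 45.5625 = 0.0042
χ² = 0.0021 + 0.4324 + 0.2915 + 0.0042 = 0.7302 ≈ 0.730

0.730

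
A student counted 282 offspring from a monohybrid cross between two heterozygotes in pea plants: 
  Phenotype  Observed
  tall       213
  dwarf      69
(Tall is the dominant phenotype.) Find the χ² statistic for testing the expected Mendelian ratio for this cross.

For a monohybrid cross between heterozygotes with complete dominance, the expected phenotypic ratio is 3:1.
The 3:1 ratio has 4 parts, so with N = 282 the expected counts are:
  tall: 282 × 3/4 = 211.5
  dwarf: 282 × 1/4 = 70.5
χ² = Σ (O − E)² / E
  tall: (213 − 211.5)² / 211.5 = 0.0106
  dwarf: (69 − 70.5)² / 70.5 = 0.0319
χ² = 0.0106 + 0.0319 = 0.0425 ≈ 0.043

0.043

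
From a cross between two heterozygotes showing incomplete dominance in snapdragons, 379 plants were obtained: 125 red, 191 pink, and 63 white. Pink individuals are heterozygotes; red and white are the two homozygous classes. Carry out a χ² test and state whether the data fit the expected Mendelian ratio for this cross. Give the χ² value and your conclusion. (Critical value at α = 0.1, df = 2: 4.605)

20.309; not consistent

With incomplete dominance, a heterozygote × heterozygote cross gives a 1:2:1 phenotypic ratio.
The 1:2:1 ratio has 4 parts, so with N = 379 the expected counts are:
  red: 379 × 1/4 = 94.75
  pink: 379 × 2/4 = 189.5
  white: 379 × 1/4 = 94.75
χ² = Σ (O − E)² / E
  red: (125 − 94.75)² / 94.75 = 9.6577
  pink: (191 − 189.5)² / 189.5 = 0.0119
  white: (63 − 94.75)² / 94.75 = 10.6392
χ² = 9.6577 + 0.0119 + 10.6392 = 20.3088 ≈ 20.309
Degrees of freedom = 3 − 1 = 2; critical value at α = 0.1 is 4.605.
Since 20.309 > 4.605, we reject the null hypothesis — the data do not fit the 1:2:1 ratio.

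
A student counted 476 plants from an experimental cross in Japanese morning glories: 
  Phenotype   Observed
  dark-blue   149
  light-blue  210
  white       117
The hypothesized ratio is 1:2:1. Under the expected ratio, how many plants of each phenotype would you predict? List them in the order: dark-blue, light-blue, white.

119, 238, 119

The 1:2:1 ratio has 4 parts, so with N = 476 the expected counts are:
  dark-blue: 476 × 1/4 = 119
  light-blue: 476 × 2/4 = 238
  white: 476 × 1/4 = 119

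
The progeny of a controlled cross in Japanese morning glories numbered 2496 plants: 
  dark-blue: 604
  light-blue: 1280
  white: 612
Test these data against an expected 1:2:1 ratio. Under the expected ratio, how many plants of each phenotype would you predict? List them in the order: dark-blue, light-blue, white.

Expected counts for N = 2496 under a 1:2:1 ratio (total parts = 4):
  dark-blue: 2496 × 1/4 = 624
  light-blue: 2496 × 2/4 = 1248
  white: 2496 × 1/4 = 624

624, 1248, 624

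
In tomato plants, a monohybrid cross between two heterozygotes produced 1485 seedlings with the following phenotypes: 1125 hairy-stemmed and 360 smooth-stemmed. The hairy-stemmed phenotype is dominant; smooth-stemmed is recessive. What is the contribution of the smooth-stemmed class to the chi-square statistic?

For a monohybrid cross between heterozygotes with complete dominance, the expected phenotypic ratio is 3:1.
Total ratio parts = 4. Expected numbers out of 1485:
  hairy-stemmed: 1485 × 3/4 = 1113.75
  smooth-stemmed: 1485 × 1/4 = 371.25
Contribution of smooth-stemmed: (360 − 371.25)² / 371.25 = 0.3409

0.341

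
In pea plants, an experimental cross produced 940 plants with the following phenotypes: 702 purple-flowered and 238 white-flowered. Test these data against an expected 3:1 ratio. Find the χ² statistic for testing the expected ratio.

The 3:1 ratio has 4 parts, so with N = 940 the expected counts are:
  purple-flowered: 940 × 3/4 = 705
  white-flowered: 940 × 1/4 = 235
χ² = Σ (O − E)² / E
  purple-flowered: (702 − 705)² / 705 = 0.0128
  white-flowered: (238 − 235)² / 235 = 0.0383
χ² = 0.0128 + 0.0383 = 0.0511 ≈ 0.051

0.051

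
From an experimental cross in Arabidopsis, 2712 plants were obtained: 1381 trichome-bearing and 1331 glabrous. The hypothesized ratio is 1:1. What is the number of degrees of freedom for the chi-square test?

1

A goodness-of-fit test with 2 phenotype classes has df = 2 − 1 = 1.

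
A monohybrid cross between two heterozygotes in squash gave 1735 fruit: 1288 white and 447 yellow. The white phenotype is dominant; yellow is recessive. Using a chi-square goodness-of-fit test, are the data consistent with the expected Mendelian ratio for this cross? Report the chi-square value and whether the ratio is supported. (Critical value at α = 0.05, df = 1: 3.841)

For a monohybrid cross between heterozygotes with complete dominance, the expected phenotypic ratio is 3:1.
Expected counts for N = 1735 under a 3:1 ratio (total parts = 4):
  white: 1735 × 3/4 = 1301.25
  yellow: 1735 × 1/4 = 433.75
χ² = Σ (O − E)² / E
  white: (1288 − 1301.25)² / 1301.25 = 0.1349
  yellow: (447 − 433.75)² / 433.75 = 0.4048
χ² = 0.1349 + 0.4048 = 0.5397 ≈ 0.540
Degrees of freedom = 2 − 1 = 1; critical value at α = 0.05 is 3.841.
Since 0.540 < 3.841, we fail to reject the null hypothesis — the data are consistent with the 3:1 ratio.

0.540; consistent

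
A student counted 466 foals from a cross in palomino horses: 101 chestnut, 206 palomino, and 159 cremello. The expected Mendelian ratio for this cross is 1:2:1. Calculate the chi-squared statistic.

20.695

Expected counts for N = 466 under a 1:2:1 ratio (total parts = 4):
  chestnut: 466 × 1/4 = 116.5
  palomino: 466 × 2/4 = 233
  cremello: 466 × 1/4 = 116.5
χ² = Σ (O − E)² / E
  chestnut: (101 − 116.5)² / 116.5 = 2.0622
  palomino: (206 − 233)² / 233 = 3.1288
  cremello: (159 − 116.5)² / 116.5 = 15.5043
χ² = 2.0622 + 3.1288 + 15.5043 = 20.6953 ≈ 20.695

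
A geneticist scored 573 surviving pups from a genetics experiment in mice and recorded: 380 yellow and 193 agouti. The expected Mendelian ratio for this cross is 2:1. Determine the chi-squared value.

Under the 2:1 hypothesis (Σ ratio = 3, N = 573):
  yellow: 573 × 2/3 = 382
  agouti: 573 × 1/3 = 191
χ² = Σ (O − E)² / E
  yellow: (380 − 382)² / 382 = 0.0105
  agouti: (193 − 191)² / 191 = 0.0209
χ² = 0.0105 + 0.0209 = 0.0314 ≈ 0.031

0.031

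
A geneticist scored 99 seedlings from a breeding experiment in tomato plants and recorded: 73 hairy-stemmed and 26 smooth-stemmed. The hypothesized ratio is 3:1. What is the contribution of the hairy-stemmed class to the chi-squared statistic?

Total ratio parts = 4. Expected numbers out of 99:
  hairy-stemmed: 99 × 3/4 = 74.25
  smooth-stemmed: 99 × 1/4 = 24.75
Contribution of hairy-stemmed: (73 − 74.25)² / 74.25 = 0.0210

0.021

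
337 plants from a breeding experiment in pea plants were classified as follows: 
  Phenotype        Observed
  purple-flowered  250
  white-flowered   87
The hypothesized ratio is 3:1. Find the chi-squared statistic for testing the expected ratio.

Under the 3:1 hypothesis (Σ ratio = 4, N = 337):
  purple-flowered: 337 × 3/4 = 252.75
  white-flowered: 337 × 1/4 = 84.25
χ² = Σ (O − E)² / E
  purple-flowered: (250 − 252.75)² / 252.75 = 0.0299
  white-flowered: (87 − 84.25)² / 84.25 = 0.0898
χ² = 0.0299 + 0.0898 = 0.1197 ≈ 0.120

0.120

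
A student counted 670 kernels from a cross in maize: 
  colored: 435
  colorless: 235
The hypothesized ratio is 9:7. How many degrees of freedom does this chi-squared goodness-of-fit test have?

A goodness-of-fit test with 2 phenotype classes has df = 2 − 1 = 1.

1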